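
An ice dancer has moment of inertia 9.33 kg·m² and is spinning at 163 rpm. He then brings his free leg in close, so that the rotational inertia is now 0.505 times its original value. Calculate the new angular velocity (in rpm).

ω₂ ≈ 323 rpm

Angular momentum about the spin axis is conserved since the torque about it is zero.
I₂ = 0.505 × 9.33 = 4.712 kg·m².
ω₂ = I₁ω₁ / I₂ = (9.330)(163 rpm) / (4.712) = 322.8 rpm.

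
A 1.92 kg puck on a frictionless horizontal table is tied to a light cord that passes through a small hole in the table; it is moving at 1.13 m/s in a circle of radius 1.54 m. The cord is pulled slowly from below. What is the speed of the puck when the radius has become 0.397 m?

v₂ ≈ 4.38 m/s

Central (radial) force ⇒ zero torque about the center ⇒ m v r is constant.
v₂ = v₁ r₁ / r₂ = (1.13)(1.54) / (0.397) = 4.383 m/s.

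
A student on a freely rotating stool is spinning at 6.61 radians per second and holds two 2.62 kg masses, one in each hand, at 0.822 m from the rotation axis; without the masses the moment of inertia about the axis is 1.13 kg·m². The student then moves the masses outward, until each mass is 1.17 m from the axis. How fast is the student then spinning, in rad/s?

ω₂ ≈ 3.72 rad/s

Angular momentum about the spin axis is conserved since the torque about it is zero.
I₁ = 1.13 + 2(2.62)(0.822)² = 4.671 kg·m²; I₂ = 1.13 + 2(2.62)(1.17)² = 8.303 kg·m².
ω₂ = I₁ω₁ / I₂ = (4.671)(6.61 rad/s) / (8.303) = 3.718 rad/s.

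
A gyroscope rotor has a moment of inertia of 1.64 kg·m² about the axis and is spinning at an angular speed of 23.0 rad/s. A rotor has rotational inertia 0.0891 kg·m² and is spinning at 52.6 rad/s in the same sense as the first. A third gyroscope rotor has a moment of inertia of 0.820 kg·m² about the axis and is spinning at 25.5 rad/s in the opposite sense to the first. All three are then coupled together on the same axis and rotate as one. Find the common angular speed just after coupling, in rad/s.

|ω_f| ≈ 8.43 rad/s

The coupling torques are internal; angular momentum about the shared axis is conserved.
Taking A's sense as positive: L = (1.640)(23.0) + (0.08910)(52.6) − (0.8200)(25.5) = 21.50 kg·m²·rad/s.
Combined I = 1.640 + 0.08910 + 0.8200 = 2.549 kg·m².
ω_f = L / I = 21.50 / 2.549 = 8.433 rad/s.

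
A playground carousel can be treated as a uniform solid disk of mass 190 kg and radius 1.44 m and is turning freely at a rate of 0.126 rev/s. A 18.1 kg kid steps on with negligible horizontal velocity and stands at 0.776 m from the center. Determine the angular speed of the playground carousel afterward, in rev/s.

ω_f ≈ 0.119 rev/s

The added mass arrives with no angular momentum about the center, and any external torque about the center is negligible, so the system's angular momentum is conserved.
I_p = ½(190)(1.44)² = 197.0 kg·m².
Added inertia Σmr² = (18.1)(0.776)² = 10.90 kg·m²; I_f = 197.0 + 10.90 = 207.9 kg·m².
ω_f = I_p ω_i / I_f = (197.0)(0.126) / 207.9 = 0.1194 rev/s.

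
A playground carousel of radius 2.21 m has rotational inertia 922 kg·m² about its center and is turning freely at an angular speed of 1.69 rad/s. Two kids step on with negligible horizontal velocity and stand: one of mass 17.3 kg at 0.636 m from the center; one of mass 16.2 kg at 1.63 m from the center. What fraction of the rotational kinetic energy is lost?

fraction ≈ 0.0515

The added mass arrives with no angular momentum about the center, and any external torque about the center is negligible, so the system's angular momentum is conserved.
Added inertia Σmr² = (17.3)(0.636)² + (16.2)(1.63)² = 50.04 kg·m²; I_f = 922.0 + 50.04 = 972.0 kg·m².
ω_f = I_p ω_i / I_f = (922.0)(1.69) / 972.0 = 1.603 rad/s.
KE_i = ½(922.0)(1.690 rad/s)² = 1317 J; KE_f = ½(972.0)(1.603)² = 1249 J.
Fraction lost = 0.05148.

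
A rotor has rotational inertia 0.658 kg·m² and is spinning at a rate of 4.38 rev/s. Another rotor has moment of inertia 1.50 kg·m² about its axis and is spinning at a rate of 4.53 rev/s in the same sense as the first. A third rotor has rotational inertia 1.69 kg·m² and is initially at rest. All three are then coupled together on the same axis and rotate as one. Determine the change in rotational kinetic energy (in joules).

ΔKE ≈ -376 J

The coupling torques are internal; angular momentum about the shared axis is conserved.
Taking A's sense as positive: L = (0.6580)(4.38) + (1.500)(4.53) = 9.677 kg·m²·rev/s.
Combined I = 0.6580 + 1.500 + 1.690 = 3.848 kg·m².
ω_f = L / I = 9.677 / 3.848 = 2.515 rev/s.
KE_i = ½ΣIω² = 856.8 J; KE_f = ½(3.848)(15.80)² = 480.4 J.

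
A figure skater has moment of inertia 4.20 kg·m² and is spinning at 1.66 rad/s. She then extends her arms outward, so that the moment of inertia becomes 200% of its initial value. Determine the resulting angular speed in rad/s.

No external torque acts about the spin axis, so angular momentum is conserved.
I₂ = 2.00 × 4.20 = 8.400 kg·m².
ω₂ = I₁ω₁ / I₂ = (4.200)(1.66 rad/s) / (8.400) = 0.8300 rad/s.

ω₂ ≈ 0.830 rad/s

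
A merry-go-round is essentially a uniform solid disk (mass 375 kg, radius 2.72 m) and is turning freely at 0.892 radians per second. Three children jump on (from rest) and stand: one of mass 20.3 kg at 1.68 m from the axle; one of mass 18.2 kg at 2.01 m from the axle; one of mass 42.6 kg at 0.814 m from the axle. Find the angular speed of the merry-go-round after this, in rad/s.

No external torque acts about the axle; L_before = L_after.
I_p = ½(375)(2.72)² = 1387 kg·m².
Added inertia Σmr² = (20.3)(1.68)² + (18.2)(2.01)² + (42.6)(0.814)² = 159.1 kg·m²; I_f = 1387 + 159.1 = 1546 kg·m².
ω_f = I_p ω_i / I_f = (1387)(0.892) / 1546 = 0.8002 rad/s.

ω_f ≈ 0.800 rad/s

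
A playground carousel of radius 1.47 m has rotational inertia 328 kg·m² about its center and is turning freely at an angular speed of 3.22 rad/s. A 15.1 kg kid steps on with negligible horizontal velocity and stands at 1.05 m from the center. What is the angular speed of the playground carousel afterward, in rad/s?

No external torque acts about the center; L_before = L_after.
Added inertia Σmr² = (15.1)(1.05)² = 16.65 kg·m²; I_f = 328.0 + 16.65 = 344.6 kg·m².
ω_f = I_p ω_i / I_f = (328.0)(3.22) / 344.6 = 3.064 rad/s.

ω_f ≈ 3.06 rad/s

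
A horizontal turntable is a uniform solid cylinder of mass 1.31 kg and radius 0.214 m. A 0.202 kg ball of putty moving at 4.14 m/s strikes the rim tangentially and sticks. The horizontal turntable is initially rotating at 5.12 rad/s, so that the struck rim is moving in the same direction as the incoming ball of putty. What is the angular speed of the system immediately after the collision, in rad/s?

The axle reaction passes through the axle and exerts no torque about it; angular momentum about the axle is conserved through the impact.
I_p = ½(1.31)(0.214)² = 0.03000 kg·m². Taking the sense of the ball of putty's angular momentum as positive, L_{ball} = m v R = (0.202)(4.14)(0.214) = 0.1790 kg·m²/s.
L_i = +I_p ω_p + m v R = +(0.03000)(5.12) + 0.1790 = 0.3325 kg·m²/s.
After sticking, I_f = I_p + m R² = 0.03000 + (0.202)(0.214)² = 0.03925 kg·m².
ω_f = L_i / I_f = 0.3325 / 0.03925 = 8.473 rad/s.

|ω_f| ≈ 8.47 rad/s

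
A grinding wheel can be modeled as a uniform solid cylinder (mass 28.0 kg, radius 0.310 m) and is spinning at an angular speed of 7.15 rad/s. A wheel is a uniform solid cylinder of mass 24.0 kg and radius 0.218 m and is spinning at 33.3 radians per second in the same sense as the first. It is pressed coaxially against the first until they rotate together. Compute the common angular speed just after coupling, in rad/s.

The coupling torques are internal; angular momentum about the shared axis is conserved.
Moments of inertia: I_A = ½(28.0)(0.310)² = 1.345 kg·m²; I_B = ½(24.0)(0.218)² = 0.5703 kg·m².
Taking A's sense as positive: L = (1.345)(7.15) + (0.5703)(33.3) = 28.61 kg·m²·rad/s.
Combined I = 1.345 + 0.5703 = 1.916 kg·m².
ω_f = L / I = 28.61 / 1.916 = 14.93 rad/s.

|ω_f| ≈ 14.9 rad/s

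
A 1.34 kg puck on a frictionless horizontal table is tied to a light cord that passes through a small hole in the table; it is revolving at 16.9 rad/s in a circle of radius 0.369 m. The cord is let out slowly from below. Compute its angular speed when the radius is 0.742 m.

ω₂ ≈ 4.18 rad/s

No torque about the axis ⇒ m r₁² ω₁ = m r₂² ω₂.
ω₂ = ω₁ (r₁/r₂)² = (16.9)(0.369/0.742)² = 4.180 rad/s.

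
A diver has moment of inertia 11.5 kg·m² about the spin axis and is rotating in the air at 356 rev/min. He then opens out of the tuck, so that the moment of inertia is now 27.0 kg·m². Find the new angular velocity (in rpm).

Angular momentum about the spin axis is conserved since the torque about it is zero.
ω₂ = I₁ω₁ / I₂ = (11.50)(356 rpm) / (27.00) = 151.6 rpm.

ω₂ ≈ 152 rpm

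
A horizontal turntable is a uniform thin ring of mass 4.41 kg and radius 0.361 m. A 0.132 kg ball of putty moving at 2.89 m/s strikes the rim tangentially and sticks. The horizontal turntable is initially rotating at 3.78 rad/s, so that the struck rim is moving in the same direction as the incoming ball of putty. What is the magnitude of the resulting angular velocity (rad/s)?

|ω_f| ≈ 3.90 rad/s

The axle reaction passes through the axle and exerts no torque about it; angular momentum about the axle is conserved through the impact.
I_p = (4.41)(0.361)² = 0.5747 kg·m². Taking the sense of the ball of putty's angular momentum as positive, L_{ball} = m v R = (0.132)(2.89)(0.361) = 0.1377 kg·m²/s.
L_i = +I_p ω_p + m v R = +(0.5747)(3.78) + 0.1377 = 2.310 kg·m²/s.
After sticking, I_f = I_p + m R² = 0.5747 + (0.132)(0.361)² = 0.5919 kg·m².
ω_f = L_i / I_f = 2.310 / 0.5919 = 3.903 rad/s.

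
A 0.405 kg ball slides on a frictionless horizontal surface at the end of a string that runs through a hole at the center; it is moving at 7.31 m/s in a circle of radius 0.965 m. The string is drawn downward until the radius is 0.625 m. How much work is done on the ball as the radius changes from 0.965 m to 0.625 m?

Central (radial) force ⇒ zero torque about the center ⇒ m v r is constant.
v₂ = v₁ r₁ / r₂ = (7.31)(0.965) / (0.625) = 11.29 m/s.
W = ΔKE = ½m(v₂² − v₁²) = 14.98 J.

W ≈ 15.0 J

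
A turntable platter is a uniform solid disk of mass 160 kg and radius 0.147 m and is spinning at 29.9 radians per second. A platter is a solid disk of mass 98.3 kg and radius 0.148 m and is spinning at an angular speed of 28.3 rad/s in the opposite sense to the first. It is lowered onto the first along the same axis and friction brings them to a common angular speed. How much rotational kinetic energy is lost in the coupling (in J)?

ΔKE lost ≈ 1120 J

The coupling torques are internal; angular momentum about the shared axis is conserved.
Moments of inertia: I_A = ½(160)(0.147)² = 1.729 kg·m²; I_B = ½(98.3)(0.148)² = 1.077 kg·m².
Taking A's sense as positive: L = (1.729)(29.9) − (1.077)(28.3) = 21.22 kg·m²·rad/s.
Combined I = 1.729 + 1.077 = 2.805 kg·m².
ω_f = L / I = 21.22 / 2.805 = 7.565 rad/s.
KE_i = ½ΣIω² = 1204 J; KE_f = ½(2.805)(7.565)² = 80.27 J.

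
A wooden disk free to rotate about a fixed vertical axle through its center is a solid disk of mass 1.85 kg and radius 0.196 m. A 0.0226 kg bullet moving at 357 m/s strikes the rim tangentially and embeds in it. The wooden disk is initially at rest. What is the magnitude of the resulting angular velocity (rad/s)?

The axle reaction passes through the axle and exerts no torque about it; angular momentum about the axle is conserved through the impact.
I_p = ½(1.85)(0.196)² = 0.03553 kg·m². Taking the sense of the bullet's angular momentum as positive, L_{bullet} = m v R = (0.0226)(357)(0.196) = 1.581 kg·m²/s.
L_i = 0 + 1.581 = 1.581 kg·m²/s.
After sticking, I_f = I_p + m R² = 0.03553 + (0.0226)(0.196)² = 0.03640 kg·m².
ω_f = L_i / I_f = 1.581 / 0.03640 = 43.44 rad/s.

|ω_f| ≈ 43.4 rad/s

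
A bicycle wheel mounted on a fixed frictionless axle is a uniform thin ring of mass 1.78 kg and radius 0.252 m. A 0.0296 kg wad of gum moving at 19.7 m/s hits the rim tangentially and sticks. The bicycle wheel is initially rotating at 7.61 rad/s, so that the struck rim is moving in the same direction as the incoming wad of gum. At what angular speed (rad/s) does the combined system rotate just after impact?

|ω_f| ≈ 8.76 rad/s

About the axle the impulsive forces during the collision are internal, so angular momentum about that axis is conserved.
I_p = (1.78)(0.252)² = 0.1130 kg·m². Taking the sense of the wad of gum's angular momentum as positive, L_{wad} = m v R = (0.0296)(19.7)(0.252) = 0.1469 kg·m²/s.
L_i = +I_p ω_p + m v R = +(0.1130)(7.61) + 0.1469 = 1.007 kg·m²/s.
After sticking, I_f = I_p + m R² = 0.1130 + (0.0296)(0.252)² = 0.1149 kg·m².
ω_f = L_i / I_f = 1.007 / 0.1149 = 8.764 rad/s.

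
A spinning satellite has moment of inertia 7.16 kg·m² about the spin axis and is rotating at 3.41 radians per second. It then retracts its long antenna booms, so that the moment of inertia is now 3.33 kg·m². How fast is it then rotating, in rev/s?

No external torque acts about the spin axis, so angular momentum is conserved.
ω₂ = I₁ω₁ / I₂ = (7.160)(3.41 rad/s) / (3.330) = 7.332 rad/s = 1.167 rev/s.

ω₂ ≈ 1.17 rev/s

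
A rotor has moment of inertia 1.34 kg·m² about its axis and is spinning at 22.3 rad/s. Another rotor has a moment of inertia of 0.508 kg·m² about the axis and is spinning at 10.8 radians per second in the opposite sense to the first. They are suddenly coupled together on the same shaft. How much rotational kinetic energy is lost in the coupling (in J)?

ΔKE lost ≈ 202 J

No external torque acts about the common axis, so total angular momentum is conserved.
Taking A's sense as positive: L = (1.340)(22.3) − (0.5080)(10.8) = 24.40 kg·m²·rad/s.
Combined I = 1.340 + 0.5080 = 1.848 kg·m².
ω_f = L / I = 24.40 / 1.848 = 13.20 rad/s.
KE_i = ½ΣIω² = 362.8 J; KE_f = ½(1.848)(13.20)² = 161.0 J.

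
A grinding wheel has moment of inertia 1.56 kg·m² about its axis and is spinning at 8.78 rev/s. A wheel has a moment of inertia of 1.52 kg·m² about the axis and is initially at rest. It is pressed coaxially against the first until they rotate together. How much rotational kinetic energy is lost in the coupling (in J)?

ΔKE lost ≈ 1170 J

The coupling torques are internal; angular momentum about the shared axis is conserved.
Taking A's sense as positive: L = (1.560)(8.78) = 13.70 kg·m²·rev/s.
Combined I = 1.560 + 1.520 = 3.080 kg·m².
ω_f = L / I = 13.70 / 3.080 = 4.447 rev/s.
KE_i = ½ΣIω² = 2374 J; KE_f = ½(3.080)(27.94)² = 1202 J.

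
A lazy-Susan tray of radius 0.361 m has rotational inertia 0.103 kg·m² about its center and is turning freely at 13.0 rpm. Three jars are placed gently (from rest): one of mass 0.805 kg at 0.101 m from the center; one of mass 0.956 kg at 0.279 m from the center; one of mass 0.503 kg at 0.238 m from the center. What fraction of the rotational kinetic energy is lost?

fraction ≈ 0.519

No external torque acts about the center; L_before = L_after.
Added inertia Σmr² = (0.805)(0.101)² + (0.956)(0.279)² + (0.503)(0.238)² = 0.1111 kg·m²; I_f = 0.1030 + 0.1111 = 0.2141 kg·m².
ω_f = I_p ω_i / I_f = (0.1030)(13.0) / 0.2141 = 6.254 rpm.
KE_i = ½(0.1030)(1.361 rad/s)² = 0.09544 J; KE_f = ½(0.2141)(0.6549)² = 0.04591 J.
Fraction lost = 0.5190.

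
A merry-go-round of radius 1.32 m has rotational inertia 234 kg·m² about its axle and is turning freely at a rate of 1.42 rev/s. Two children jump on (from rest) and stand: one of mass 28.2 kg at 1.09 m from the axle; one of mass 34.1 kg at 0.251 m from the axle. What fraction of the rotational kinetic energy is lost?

fraction ≈ 0.132

No external torque acts about the axle; L_before = L_after.
Added inertia Σmr² = (28.2)(1.09)² + (34.1)(0.251)² = 35.65 kg·m²; I_f = 234.0 + 35.65 = 269.7 kg·m².
ω_f = I_p ω_i / I_f = (234.0)(1.42) / 269.7 = 1.232 rev/s.
KE_i = ½(234.0)(8.922 rad/s)² = 9314 J; KE_f = ½(269.7)(7.742)² = 8082 J.
Fraction lost = 0.1322.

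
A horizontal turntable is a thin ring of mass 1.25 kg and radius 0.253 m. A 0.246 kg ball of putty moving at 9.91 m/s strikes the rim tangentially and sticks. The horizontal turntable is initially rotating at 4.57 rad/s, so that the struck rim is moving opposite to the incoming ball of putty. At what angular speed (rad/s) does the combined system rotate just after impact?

The axle reaction passes through the axle and exerts no torque about it; angular momentum about the axle is conserved through the impact.
I_p = (1.25)(0.253)² = 0.08001 kg·m². Taking the sense of the ball of putty's angular momentum as positive, L_{ball} = m v R = (0.246)(9.91)(0.253) = 0.6168 kg·m²/s.
L_i = −I_p ω_p + m v R = −(0.08001)(4.57) + 0.6168 = 0.2511 kg·m²/s.
After sticking, I_f = I_p + m R² = 0.08001 + (0.246)(0.253)² = 0.09576 kg·m².
ω_f = L_i / I_f = 0.2511 / 0.09576 = 2.623 rad/s.

|ω_f| ≈ 2.62 rad/s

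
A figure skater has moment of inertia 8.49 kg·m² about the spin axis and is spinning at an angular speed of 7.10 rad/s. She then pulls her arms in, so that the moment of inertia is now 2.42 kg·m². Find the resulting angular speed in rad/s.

Angular momentum about the spin axis is conserved since the torque about it is zero.
ω₂ = I₁ω₁ / I₂ = (8.490)(7.10 rad/s) / (2.420) = 24.91 rad/s.

ω₂ ≈ 24.9 rad/s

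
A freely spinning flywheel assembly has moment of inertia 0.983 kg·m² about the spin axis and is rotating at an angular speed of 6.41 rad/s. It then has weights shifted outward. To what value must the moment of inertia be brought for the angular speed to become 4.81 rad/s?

Angular momentum about the spin axis is conserved since the torque about it is zero.
I₂ = I₁ω₁ / ω₂ = (0.983)(6.41) / (4.81) = 1.310 kg·m².

I₂ ≈ 1.31 kg·m²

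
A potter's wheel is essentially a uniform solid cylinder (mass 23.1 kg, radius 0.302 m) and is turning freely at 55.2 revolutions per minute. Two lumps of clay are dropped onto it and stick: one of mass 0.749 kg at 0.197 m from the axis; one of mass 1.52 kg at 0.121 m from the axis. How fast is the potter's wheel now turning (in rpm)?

ω_f ≈ 52.6 rpm

The added mass arrives with no angular momentum about the axis, and any external torque about the axis is negligible, so the system's angular momentum is conserved.
I_p = ½(23.1)(0.302)² = 1.053 kg·m².
Added inertia Σmr² = (0.749)(0.197)² + (1.52)(0.121)² = 0.05132 kg·m²; I_f = 1.053 + 0.05132 = 1.105 kg·m².
ω_f = I_p ω_i / I_f = (1.053)(55.2) / 1.105 = 52.64 rpm.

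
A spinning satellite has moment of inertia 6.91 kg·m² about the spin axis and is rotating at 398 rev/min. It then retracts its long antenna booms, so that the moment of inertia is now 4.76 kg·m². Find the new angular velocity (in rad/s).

ω₂ ≈ 60.5 rad/s

With no external torque about the axis, L is conserved: I₁ω₁ = I₂ω₂.
ω₂ = I₁ω₁ / I₂ = (6.910)(398 rpm) / (4.760) = 577.8 rpm = 60.50 rad/s.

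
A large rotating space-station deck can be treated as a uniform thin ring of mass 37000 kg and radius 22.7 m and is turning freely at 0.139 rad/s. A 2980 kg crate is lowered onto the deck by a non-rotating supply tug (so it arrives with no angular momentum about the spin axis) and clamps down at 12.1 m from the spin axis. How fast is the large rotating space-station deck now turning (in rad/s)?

ω_f ≈ 0.136 rad/s

No external torque acts about the spin axis; L_before = L_after.
I_p = (37000)(22.7)² = 1.907e+07 kg·m².
Added inertia Σmr² = (2980)(12.1)² = 4.363e+05 kg·m²; I_f = 1.907e+07 + 4.363e+05 = 1.950e+07 kg·m².
ω_f = I_p ω_i / I_f = (1.907e+07)(0.139) / 1.950e+07 = 0.1359 rad/s.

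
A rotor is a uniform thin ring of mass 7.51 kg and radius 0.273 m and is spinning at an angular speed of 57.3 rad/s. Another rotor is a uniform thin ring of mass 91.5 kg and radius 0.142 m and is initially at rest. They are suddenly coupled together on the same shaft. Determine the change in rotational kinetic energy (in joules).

No external torque acts about the common axis, so total angular momentum is conserved.
Moments of inertia: I_A = (7.51)(0.273)² = 0.5597 kg·m²; I_B = (91.5)(0.142)² = 1.845 kg·m².
Taking A's sense as positive: L = (0.5597)(57.3) = 32.07 kg·m²·rad/s.
Combined I = 0.5597 + 1.845 = 2.405 kg·m².
ω_f = L / I = 32.07 / 2.405 = 13.34 rad/s.
KE_i = ½ΣIω² = 918.8 J; KE_f = ½(2.405)(13.34)² = 213.9 J.

ΔKE ≈ -705 J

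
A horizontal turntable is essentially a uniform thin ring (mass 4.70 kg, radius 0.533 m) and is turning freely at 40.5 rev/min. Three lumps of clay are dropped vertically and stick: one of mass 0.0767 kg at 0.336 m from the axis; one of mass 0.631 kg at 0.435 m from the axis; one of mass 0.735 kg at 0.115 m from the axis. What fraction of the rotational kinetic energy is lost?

The added mass arrives with no angular momentum about the axis, and any external torque about the axis is negligible, so the system's angular momentum is conserved.
I_p = (4.70)(0.533)² = 1.335 kg·m².
Added inertia Σmr² = (0.0767)(0.336)² + (0.631)(0.435)² + (0.735)(0.115)² = 0.1378 kg·m²; I_f = 1.335 + 0.1378 = 1.473 kg·m².
ω_f = I_p ω_i / I_f = (1.335)(40.5) / 1.473 = 36.71 rpm.
KE_i = ½(1.335)(4.241 rad/s)² = 12.01 J; KE_f = ½(1.473)(3.844)² = 10.89 J.
Fraction lost = 0.09354.

fraction ≈ 0.0935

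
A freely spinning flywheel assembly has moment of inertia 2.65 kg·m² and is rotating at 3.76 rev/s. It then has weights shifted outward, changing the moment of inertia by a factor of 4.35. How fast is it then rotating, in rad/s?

No external torque acts about the spin axis, so angular momentum is conserved.
I₂ = 4.35 × 2.65 = 11.53 kg·m².
ω₂ = I₁ω₁ / I₂ = (2.650)(3.76 rev/s) / (11.53) = 0.8644 rev/s = 5.431 rad/s.

ω₂ ≈ 5.43 rad/s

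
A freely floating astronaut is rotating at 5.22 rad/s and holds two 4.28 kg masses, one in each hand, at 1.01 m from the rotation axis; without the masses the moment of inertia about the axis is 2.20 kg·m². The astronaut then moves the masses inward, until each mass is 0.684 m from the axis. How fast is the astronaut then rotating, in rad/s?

Angular momentum about the spin axis is conserved since the torque about it is zero.
I₁ = 2.20 + 2(4.28)(1.01)² = 10.93 kg·m²; I₂ = 2.20 + 2(4.28)(0.684)² = 6.205 kg·m².
ω₂ = I₁ω₁ / I₂ = (10.93)(5.22 rad/s) / (6.205) = 9.197 rad/s.

ω₂ ≈ 9.20 rad/s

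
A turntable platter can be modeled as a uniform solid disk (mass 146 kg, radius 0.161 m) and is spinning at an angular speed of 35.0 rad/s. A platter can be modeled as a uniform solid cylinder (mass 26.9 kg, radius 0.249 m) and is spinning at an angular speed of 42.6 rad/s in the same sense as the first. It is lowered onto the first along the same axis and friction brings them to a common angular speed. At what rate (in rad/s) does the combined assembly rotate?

No external torque acts about the common axis, so total angular momentum is conserved.
Moments of inertia: I_A = ½(146)(0.161)² = 1.892 kg·m²; I_B = ½(26.9)(0.249)² = 0.8339 kg·m².
Taking A's sense as positive: L = (1.892)(35.0) + (0.8339)(42.6) = 101.8 kg·m²·rad/s.
Combined I = 1.892 + 0.8339 = 2.726 kg·m².
ω_f = L / I = 101.8 / 2.726 = 37.32 rad/s.

|ω_f| ≈ 37.3 rad/s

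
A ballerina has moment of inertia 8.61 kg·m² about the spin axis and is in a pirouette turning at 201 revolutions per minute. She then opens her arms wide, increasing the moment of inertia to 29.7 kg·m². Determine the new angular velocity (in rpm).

ω₂ ≈ 58.3 rpm

With no external torque about the axis, L is conserved: I₁ω₁ = I₂ω₂.
ω₂ = I₁ω₁ / I₂ = (8.610)(201 rpm) / (29.70) = 58.27 rpm.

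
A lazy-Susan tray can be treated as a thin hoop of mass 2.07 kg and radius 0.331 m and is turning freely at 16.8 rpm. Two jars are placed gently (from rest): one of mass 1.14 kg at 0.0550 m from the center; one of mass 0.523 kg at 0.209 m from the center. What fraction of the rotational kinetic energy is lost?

No external torque acts about the center; L_before = L_after.
I_p = (2.07)(0.331)² = 0.2268 kg·m².
Added inertia Σmr² = (1.14)(0.0550)² + (0.523)(0.209)² = 0.02629 kg·m²; I_f = 0.2268 + 0.02629 = 0.2531 kg·m².
ω_f = I_p ω_i / I_f = (0.2268)(16.8) / 0.2531 = 15.05 rpm.
KE_i = ½(0.2268)(1.759 rad/s)² = 0.3510 J; KE_f = ½(0.2531)(1.577)² = 0.3145 J.
Fraction lost = 0.1039.

fraction ≈ 0.104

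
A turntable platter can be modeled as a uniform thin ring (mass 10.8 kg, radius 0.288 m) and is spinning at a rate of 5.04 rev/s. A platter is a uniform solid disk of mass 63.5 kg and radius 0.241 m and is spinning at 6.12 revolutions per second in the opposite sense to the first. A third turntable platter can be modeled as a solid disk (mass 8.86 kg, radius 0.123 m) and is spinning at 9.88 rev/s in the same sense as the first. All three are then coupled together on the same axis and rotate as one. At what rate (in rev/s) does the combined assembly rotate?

|ω_f| ≈ 2.18 rev/s

The coupling torques are internal; angular momentum about the shared axis is conserved.
Moments of inertia: I_A = (10.8)(0.288)² = 0.8958 kg·m²; I_B = ½(63.5)(0.241)² = 1.844 kg·m²; I_C = ½(8.86)(0.123)² = 0.06702 kg·m².
Taking A's sense as positive: L = (0.8958)(5.04) − (1.844)(6.12) + (0.06702)(9.88) = -6.109 kg·m²·rev/s.
Combined I = 0.8958 + 1.844 + 0.06702 = 2.807 kg·m².
ω_f = L / I = -6.109 / 2.807 = -2.176 rev/s.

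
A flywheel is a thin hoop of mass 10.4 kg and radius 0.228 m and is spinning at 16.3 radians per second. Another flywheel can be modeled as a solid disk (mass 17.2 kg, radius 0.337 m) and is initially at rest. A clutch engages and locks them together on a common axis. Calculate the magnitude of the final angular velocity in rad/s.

The coupling torques are internal; angular momentum about the shared axis is conserved.
Moments of inertia: I_A = (10.4)(0.228)² = 0.5406 kg·m²; I_B = ½(17.2)(0.337)² = 0.9767 kg·m².
Taking A's sense as positive: L = (0.5406)(16.3) = 8.812 kg·m²·rad/s.
Combined I = 0.5406 + 0.9767 = 1.517 kg·m².
ω_f = L / I = 8.812 / 1.517 = 5.808 rad/s.

|ω_f| ≈ 5.81 rad/s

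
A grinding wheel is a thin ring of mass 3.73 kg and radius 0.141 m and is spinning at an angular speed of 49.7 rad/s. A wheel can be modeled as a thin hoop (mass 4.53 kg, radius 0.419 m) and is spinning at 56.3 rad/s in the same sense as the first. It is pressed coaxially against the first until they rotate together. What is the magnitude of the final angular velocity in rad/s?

The coupling torques are internal; angular momentum about the shared axis is conserved.
Moments of inertia: I_A = (3.73)(0.141)² = 0.07416 kg·m²; I_B = (4.53)(0.419)² = 0.7953 kg·m².
Taking A's sense as positive: L = (0.07416)(49.7) + (0.7953)(56.3) = 48.46 kg·m²·rad/s.
Combined I = 0.07416 + 0.7953 = 0.8694 kg·m².
ω_f = L / I = 48.46 / 0.8694 = 55.74 rad/s.

|ω_f| ≈ 55.7 rad/s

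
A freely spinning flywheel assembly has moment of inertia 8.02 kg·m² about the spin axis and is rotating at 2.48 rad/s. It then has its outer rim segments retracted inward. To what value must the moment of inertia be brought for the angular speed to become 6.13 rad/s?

I₂ ≈ 3.24 kg·m²

With no external torque about the axis, L is conserved: I₁ω₁ = I₂ω₂.
I₂ = I₁ω₁ / ω₂ = (8.02)(2.48) / (6.13) = 3.245 kg·m².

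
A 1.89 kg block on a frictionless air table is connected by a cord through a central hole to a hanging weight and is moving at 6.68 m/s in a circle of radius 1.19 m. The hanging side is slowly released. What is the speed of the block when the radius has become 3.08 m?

The only horizontal force on the mass is along the cord (radial), so it exerts no torque about the hole and angular momentum m v r is conserved.
v₂ = v₁ r₁ / r₂ = (6.68)(1.19) / (3.08) = 2.581 m/s.

v₂ ≈ 2.58 m/s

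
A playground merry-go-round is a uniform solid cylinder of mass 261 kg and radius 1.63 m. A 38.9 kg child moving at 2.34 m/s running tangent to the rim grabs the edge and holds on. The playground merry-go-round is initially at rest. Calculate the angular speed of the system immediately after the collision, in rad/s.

|ω_f| ≈ 0.330 rad/s

About the axle the impulsive forces during the collision are internal, so angular momentum about that axis is conserved.
I_p = ½(261)(1.63)² = 346.7 kg·m². Taking the sense of the child's angular momentum as positive, L_{child} = m v R = (38.9)(2.34)(1.63) = 148.4 kg·m²/s.
L_i = 0 + 148.4 = 148.4 kg·m²/s.
After sticking, I_f = I_p + m R² = 346.7 + (38.9)(1.63)² = 450.1 kg·m².
ω_f = L_i / I_f = 148.4 / 450.1 = 0.3297 rad/s.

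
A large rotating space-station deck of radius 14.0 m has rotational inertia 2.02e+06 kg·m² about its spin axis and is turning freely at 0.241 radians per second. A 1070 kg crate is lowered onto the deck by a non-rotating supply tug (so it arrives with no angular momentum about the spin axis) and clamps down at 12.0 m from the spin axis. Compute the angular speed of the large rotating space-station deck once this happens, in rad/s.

ω_f ≈ 0.224 rad/s

No external torque acts about the spin axis; L_before = L_after.
Added inertia Σmr² = (1070)(12.0)² = 1.541e+05 kg·m²; I_f = 2.020e+06 + 1.541e+05 = 2.174e+06 kg·m².
ω_f = I_p ω_i / I_f = (2.020e+06)(0.241) / 2.174e+06 = 0.2239 rad/s.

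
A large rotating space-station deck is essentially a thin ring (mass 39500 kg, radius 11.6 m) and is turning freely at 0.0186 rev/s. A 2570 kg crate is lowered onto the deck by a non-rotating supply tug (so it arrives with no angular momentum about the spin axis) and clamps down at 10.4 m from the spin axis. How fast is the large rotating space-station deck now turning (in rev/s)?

ω_f ≈ 0.0177 rev/s

The added mass arrives with no angular momentum about the spin axis, and any external torque about the spin axis is negligible, so the system's angular momentum is conserved.
I_p = (39500)(11.6)² = 5.315e+06 kg·m².
Added inertia Σmr² = (2570)(10.4)² = 2.780e+05 kg·m²; I_f = 5.315e+06 + 2.780e+05 = 5.593e+06 kg·m².
ω_f = I_p ω_i / I_f = (5.315e+06)(0.0186) / 5.593e+06 = 0.01768 rev/s.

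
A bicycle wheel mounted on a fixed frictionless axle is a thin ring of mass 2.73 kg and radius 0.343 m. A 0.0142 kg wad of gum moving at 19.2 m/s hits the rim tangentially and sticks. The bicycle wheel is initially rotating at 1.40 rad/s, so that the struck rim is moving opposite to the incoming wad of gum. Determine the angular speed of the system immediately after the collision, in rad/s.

About the axle the impulsive forces during the collision are internal, so angular momentum about that axis is conserved.
I_p = (2.73)(0.343)² = 0.3212 kg·m². Taking the sense of the wad of gum's angular momentum as positive, L_{wad} = m v R = (0.0142)(19.2)(0.343) = 0.09352 kg·m²/s.
L_i = −I_p ω_p + m v R = −(0.3212)(1.40) + 0.09352 = -0.3561 kg·m²/s.
After sticking, I_f = I_p + m R² = 0.3212 + (0.0142)(0.343)² = 0.3229 kg·m².
ω_f = L_i / I_f = -0.3561 / 0.3229 = -1.103 rad/s.

|ω_f| ≈ 1.10 rad/s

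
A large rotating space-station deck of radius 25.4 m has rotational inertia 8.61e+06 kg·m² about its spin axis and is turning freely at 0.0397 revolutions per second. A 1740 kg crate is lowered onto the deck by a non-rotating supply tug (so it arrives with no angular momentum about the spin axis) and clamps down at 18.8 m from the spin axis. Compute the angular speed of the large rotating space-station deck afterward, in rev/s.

ω_f ≈ 0.0371 rev/s

The added mass arrives with no angular momentum about the spin axis, and any external torque about the spin axis is negligible, so the system's angular momentum is conserved.
Added inertia Σmr² = (1740)(18.8)² = 6.150e+05 kg·m²; I_f = 8.610e+06 + 6.150e+05 = 9.225e+06 kg·m².
ω_f = I_p ω_i / I_f = (8.610e+06)(0.0397) / 9.225e+06 = 0.03705 rev/s.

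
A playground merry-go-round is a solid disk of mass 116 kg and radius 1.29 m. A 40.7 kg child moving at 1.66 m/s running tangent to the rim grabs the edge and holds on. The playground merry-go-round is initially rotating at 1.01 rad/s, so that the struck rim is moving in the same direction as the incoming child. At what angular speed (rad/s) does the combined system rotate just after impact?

About the axle the impulsive forces during the collision are internal, so angular momentum about that axis is conserved.
I_p = ½(116)(1.29)² = 96.52 kg·m². Taking the sense of the child's angular momentum as positive, L_{child} = m v R = (40.7)(1.66)(1.29) = 87.15 kg·m²/s.
L_i = +I_p ω_p + m v R = +(96.52)(1.01) + 87.15 = 184.6 kg·m²/s.
After sticking, I_f = I_p + m R² = 96.52 + (40.7)(1.29)² = 164.2 kg·m².
ω_f = L_i / I_f = 184.6 / 164.2 = 1.124 rad/s.

|ω_f| ≈ 1.12 rad/s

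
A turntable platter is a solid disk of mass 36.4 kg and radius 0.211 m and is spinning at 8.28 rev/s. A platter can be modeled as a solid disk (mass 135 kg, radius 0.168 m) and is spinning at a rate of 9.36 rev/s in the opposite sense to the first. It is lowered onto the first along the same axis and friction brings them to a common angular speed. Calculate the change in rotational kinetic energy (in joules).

No external torque acts about the common axis, so total angular momentum is conserved.
Moments of inertia: I_A = ½(36.4)(0.211)² = 0.8103 kg·m²; I_B = ½(135)(0.168)² = 1.905 kg·m².
Taking A's sense as positive: L = (0.8103)(8.28) − (1.905)(9.36) = -11.12 kg·m²·rev/s.
Combined I = 0.8103 + 1.905 = 2.715 kg·m².
ω_f = L / I = -11.12 / 2.715 = -4.096 rev/s.
KE_i = ½ΣIω² = 4391 J; KE_f = ½(2.715)(25.74)² = 899.3 J.

ΔKE ≈ -3490 J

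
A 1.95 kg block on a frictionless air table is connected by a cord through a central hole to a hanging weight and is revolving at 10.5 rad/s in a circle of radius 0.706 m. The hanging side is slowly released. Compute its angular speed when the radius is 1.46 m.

No torque about the axis ⇒ m r₁² ω₁ = m r₂² ω₂.
ω₂ = ω₁ (r₁/r₂)² = (10.5)(0.706/1.46)² = 2.455 rad/s.

ω₂ ≈ 2.46 rad/s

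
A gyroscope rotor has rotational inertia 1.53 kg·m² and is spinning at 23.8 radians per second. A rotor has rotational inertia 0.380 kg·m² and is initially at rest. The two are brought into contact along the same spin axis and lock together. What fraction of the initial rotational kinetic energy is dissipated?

No external torque acts about the common axis, so total angular momentum is conserved.
Taking A's sense as positive: L = (1.530)(23.8) = 36.41 kg·m²·rad/s.
Combined I = 1.530 + 0.3800 = 1.910 kg·m².
ω_f = L / I = 36.41 / 1.910 = 19.06 rad/s.
KE_i = ½ΣIω² = 433.3 J; KE_f = ½(1.910)(19.06)² = 347.1 J.
Fraction dissipated = (KE_i − KE_f)/KE_i = 0.1990.

fraction ≈ 0.199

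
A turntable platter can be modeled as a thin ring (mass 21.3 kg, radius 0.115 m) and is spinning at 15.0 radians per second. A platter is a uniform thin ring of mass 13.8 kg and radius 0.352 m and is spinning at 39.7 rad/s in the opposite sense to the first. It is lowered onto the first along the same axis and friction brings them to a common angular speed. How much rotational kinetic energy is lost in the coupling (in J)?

ΔKE lost ≈ 362 J

The coupling torques are internal; angular momentum about the shared axis is conserved.
Moments of inertia: I_A = (21.3)(0.115)² = 0.2817 kg·m²; I_B = (13.8)(0.352)² = 1.710 kg·m².
Taking A's sense as positive: L = (0.2817)(15.0) − (1.710)(39.7) = -63.66 kg·m²·rad/s.
Combined I = 0.2817 + 1.710 = 1.992 kg·m².
ω_f = L / I = -63.66 / 1.992 = -31.96 rad/s.
KE_i = ½ΣIω² = 1379 J; KE_f = ½(1.992)(31.96)² = 1017 J.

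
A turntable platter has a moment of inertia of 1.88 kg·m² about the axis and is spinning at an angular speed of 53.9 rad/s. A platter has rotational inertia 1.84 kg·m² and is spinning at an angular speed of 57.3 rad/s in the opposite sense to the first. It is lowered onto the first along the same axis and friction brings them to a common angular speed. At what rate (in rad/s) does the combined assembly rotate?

|ω_f| ≈ 1.10 rad/s

No external torque acts about the common axis, so total angular momentum is conserved.
Taking A's sense as positive: L = (1.880)(53.9) − (1.840)(57.3) = -4.100 kg·m²·rad/s.
Combined I = 1.880 + 1.840 = 3.720 kg·m².
ω_f = L / I = -4.100 / 3.720 = -1.102 rad/s.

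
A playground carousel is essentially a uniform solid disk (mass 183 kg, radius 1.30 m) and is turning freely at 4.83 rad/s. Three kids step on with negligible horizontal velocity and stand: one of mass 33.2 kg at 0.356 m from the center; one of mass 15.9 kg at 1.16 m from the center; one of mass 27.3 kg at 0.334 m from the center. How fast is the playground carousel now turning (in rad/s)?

The added mass arrives with no angular momentum about the center, and any external torque about the center is negligible, so the system's angular momentum is conserved.
I_p = ½(183)(1.30)² = 154.6 kg·m².
Added inertia Σmr² = (33.2)(0.356)² + (15.9)(1.16)² + (27.3)(0.334)² = 28.65 kg·m²; I_f = 154.6 + 28.65 = 183.3 kg·m².
ω_f = I_p ω_i / I_f = (154.6)(4.83) / 183.3 = 4.075 rad/s.

ω_f ≈ 4.08 rad/s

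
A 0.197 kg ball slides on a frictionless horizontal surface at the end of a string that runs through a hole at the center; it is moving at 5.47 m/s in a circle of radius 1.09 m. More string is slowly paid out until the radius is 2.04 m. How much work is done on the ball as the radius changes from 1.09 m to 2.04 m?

The only horizontal force on the mass is along the cord (radial), so it exerts no torque about the hole and angular momentum m v r is conserved.
v₂ = v₁ r₁ / r₂ = (5.47)(1.09) / (2.04) = 2.923 m/s.
W = ΔKE = ½m(v₂² − v₁²) = -2.106 J.

W ≈ -2.11 J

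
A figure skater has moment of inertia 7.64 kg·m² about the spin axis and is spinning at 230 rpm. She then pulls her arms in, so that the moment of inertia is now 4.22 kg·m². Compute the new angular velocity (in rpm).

No external torque acts about the spin axis, so angular momentum is conserved.
ω₂ = I₁ω₁ / I₂ = (7.640)(230 rpm) / (4.220) = 416.4 rpm.

ω₂ ≈ 416 rpm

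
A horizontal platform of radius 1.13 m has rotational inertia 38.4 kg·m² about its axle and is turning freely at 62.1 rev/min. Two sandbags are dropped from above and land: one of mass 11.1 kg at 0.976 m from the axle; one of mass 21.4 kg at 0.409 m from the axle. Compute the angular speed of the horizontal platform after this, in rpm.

The added mass arrives with no angular momentum about the axle, and any external torque about the axle is negligible, so the system's angular momentum is conserved.
Added inertia Σmr² = (11.1)(0.976)² + (21.4)(0.409)² = 14.15 kg·m²; I_f = 38.40 + 14.15 = 52.55 kg·m².
ω_f = I_p ω_i / I_f = (38.40)(62.1) / 52.55 = 45.38 rpm.

ω_f ≈ 45.4 rpm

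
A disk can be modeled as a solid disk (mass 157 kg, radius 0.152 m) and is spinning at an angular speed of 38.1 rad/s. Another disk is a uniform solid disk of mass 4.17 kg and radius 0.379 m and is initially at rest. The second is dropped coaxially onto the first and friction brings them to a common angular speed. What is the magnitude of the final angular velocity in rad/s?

|ω_f| ≈ 32.7 rad/s

The coupling torques are internal; angular momentum about the shared axis is conserved.
Moments of inertia: I_A = ½(157)(0.152)² = 1.814 kg·m²; I_B = ½(4.17)(0.379)² = 0.2995 kg·m².
Taking A's sense as positive: L = (1.814)(38.1) = 69.10 kg·m²·rad/s.
Combined I = 1.814 + 0.2995 = 2.113 kg·m².
ω_f = L / I = 69.10 / 2.113 = 32.70 rad/s.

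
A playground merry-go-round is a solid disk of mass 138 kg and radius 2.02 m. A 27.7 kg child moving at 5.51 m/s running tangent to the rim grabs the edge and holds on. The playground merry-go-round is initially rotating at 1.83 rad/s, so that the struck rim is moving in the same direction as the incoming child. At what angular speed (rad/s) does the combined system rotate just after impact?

About the axle the impulsive forces during the collision are internal, so angular momentum about that axis is conserved.
I_p = ½(138)(2.02)² = 281.5 kg·m². Taking the sense of the child's angular momentum as positive, L_{child} = m v R = (27.7)(5.51)(2.02) = 308.3 kg·m²/s.
L_i = +I_p ω_p + m v R = +(281.5)(1.83) + 308.3 = 823.5 kg·m²/s.
After sticking, I_f = I_p + m R² = 281.5 + (27.7)(2.02)² = 394.6 kg·m².
ω_f = L_i / I_f = 823.5 / 394.6 = 2.087 rad/s.

|ω_f| ≈ 2.09 rad/s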